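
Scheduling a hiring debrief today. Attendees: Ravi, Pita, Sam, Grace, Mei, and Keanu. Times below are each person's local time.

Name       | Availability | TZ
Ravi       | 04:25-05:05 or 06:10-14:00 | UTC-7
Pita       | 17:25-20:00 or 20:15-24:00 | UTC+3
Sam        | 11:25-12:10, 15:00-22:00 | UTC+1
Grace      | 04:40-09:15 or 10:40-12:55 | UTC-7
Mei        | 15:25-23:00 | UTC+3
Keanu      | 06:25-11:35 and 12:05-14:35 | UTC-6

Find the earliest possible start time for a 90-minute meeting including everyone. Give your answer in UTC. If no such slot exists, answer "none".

Ravi in UTC: 11:25-12:05, 13:10-21:00 (add 7h to convert from UTC-7).
Pita in UTC: 14:25-17:00, 17:15-21:00 (subtract 3h to convert from UTC+3).
Sam in UTC: 10:25-11:10, 14:00-21:00 (subtract 1h to convert from UTC+1).
Grace in UTC: 11:40-16:15, 17:40-19:55 (add 7h to convert from UTC-7).
Mei in UTC: 12:25-20:00 (subtract 3h to convert from UTC+3).
Keanu in UTC: 12:25-17:35, 18:05-20:35 (add 6h to convert from UTC-6).
Ravi ∩ Pita: 14:25-17:00, 17:15-21:00.
Ravi ∩ Pita ∩ Sam: 14:25-17:00, 17:15-21:00.
Ravi ∩ Pita ∩ Sam ∩ Grace: 14:25-16:15, 17:40-19:55.
Ravi ∩ Pita ∩ Sam ∩ Grace ∩ Mei: 14:25-16:15, 17:40-19:55.
Ravi ∩ Pita ∩ Sam ∩ Grace ∩ Mei ∩ Keanu: 14:25-16:15, 18:05-19:55.
Those are the intersection windows.
The first common window of at least 90 minutes is 14:25-16:15, so the earliest start is 14:25.

14:25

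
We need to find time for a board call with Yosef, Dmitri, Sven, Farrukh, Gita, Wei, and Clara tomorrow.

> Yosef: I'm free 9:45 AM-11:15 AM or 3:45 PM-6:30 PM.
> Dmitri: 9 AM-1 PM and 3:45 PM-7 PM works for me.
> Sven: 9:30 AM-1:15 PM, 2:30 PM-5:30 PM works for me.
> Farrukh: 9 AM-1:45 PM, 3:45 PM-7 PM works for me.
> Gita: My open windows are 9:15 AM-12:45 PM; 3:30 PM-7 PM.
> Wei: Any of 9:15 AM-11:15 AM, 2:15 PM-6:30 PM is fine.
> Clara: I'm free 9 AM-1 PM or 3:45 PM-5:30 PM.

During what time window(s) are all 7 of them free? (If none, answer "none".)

09:45-11:15, 15:45-17:30

Yosef ∩ Dmitri: 09:45-11:15, 15:45-18:30.
Yosef ∩ Dmitri ∩ Sven: 09:45-11:15, 15:45-17:30.
Yosef ∩ Dmitri ∩ Sven ∩ Farrukh: 09:45-11:15, 15:45-17:30.
Yosef ∩ Dmitri ∩ Sven ∩ Farrukh ∩ Gita: 09:45-11:15, 15:45-17:30.
Yosef ∩ Dmitri ∩ Sven ∩ Farrukh ∩ Gita ∩ Wei: 09:45-11:15, 15:45-17:30.
Yosef ∩ Dmitri ∩ Sven ∩ Farrukh ∩ Gita ∩ Wei ∩ Clara: 09:45-11:15, 15:45-17:30.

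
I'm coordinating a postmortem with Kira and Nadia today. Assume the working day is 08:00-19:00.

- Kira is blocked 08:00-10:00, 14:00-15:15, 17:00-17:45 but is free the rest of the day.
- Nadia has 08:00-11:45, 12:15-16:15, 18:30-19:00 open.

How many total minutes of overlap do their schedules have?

300

Kira free: 10:00-14:00, 15:15-17:00, 17:45-19:00 (invert busy blocks within the working day).
Nadia free: 08:00-11:45, 12:15-16:15, 18:30-19:00.
Kira ∩ Nadia: 10:00-11:45, 12:15-14:00, 15:15-16:15, 18:30-19:00.
Those are the intersection windows.
Summing the common windows: 105 + 105 + 60 + 30 = 300 minutes.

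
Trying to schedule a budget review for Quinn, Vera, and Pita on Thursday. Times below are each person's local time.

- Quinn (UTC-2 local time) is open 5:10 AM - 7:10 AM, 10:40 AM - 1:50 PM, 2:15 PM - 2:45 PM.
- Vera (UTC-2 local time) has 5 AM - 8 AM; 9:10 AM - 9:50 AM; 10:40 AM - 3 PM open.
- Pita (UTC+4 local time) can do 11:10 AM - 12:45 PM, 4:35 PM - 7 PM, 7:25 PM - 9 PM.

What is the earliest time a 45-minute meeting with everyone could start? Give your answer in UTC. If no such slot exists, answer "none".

07:10

Quinn in UTC: 07:10-09:10, 12:40-15:50, 16:15-16:45 (add 2h to convert from UTC-2).
Vera in UTC: 07:00-10:00, 11:10-11:50, 12:40-17:00 (add 2h to convert from UTC-2).
Pita in UTC: 07:10-08:45, 12:35-15:00, 15:25-17:00 (subtract 4h to convert from UTC+4).
Quinn ∩ Vera: 07:10-09:10, 12:40-15:50, 16:15-16:45.
Quinn ∩ Vera ∩ Pita: 07:10-08:45, 12:40-15:00, 15:25-15:50, 16:15-16:45.
The first common window of at least 45 minutes is 07:10-08:45, so the earliest start is 07:10.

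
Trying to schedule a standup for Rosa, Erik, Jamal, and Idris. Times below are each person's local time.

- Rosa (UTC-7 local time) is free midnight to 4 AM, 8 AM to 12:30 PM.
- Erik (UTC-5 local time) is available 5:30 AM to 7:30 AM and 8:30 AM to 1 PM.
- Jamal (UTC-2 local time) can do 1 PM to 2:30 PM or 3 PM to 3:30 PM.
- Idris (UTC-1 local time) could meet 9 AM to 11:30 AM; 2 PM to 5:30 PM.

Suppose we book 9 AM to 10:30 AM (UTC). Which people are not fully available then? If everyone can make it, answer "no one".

Rosa in UTC: 07:00-11:00, 15:00-19:30 (add 7h to convert from UTC-7).
Erik in UTC: 10:30-12:30, 13:30-18:00 (add 5h to convert from UTC-5).
Jamal in UTC: 15:00-16:30, 17:00-17:30 (add 2h to convert from UTC-2).
Idris in UTC: 10:00-12:30, 15:00-18:30 (add 1h to convert from UTC-1).
Rosa: free for 09:00-10:30. Erik: not fully free for 09:00-10:30. Jamal: not fully free for 09:00-10:30. Idris: not fully free for 09:00-10:30.

Erik, Idris, Jamal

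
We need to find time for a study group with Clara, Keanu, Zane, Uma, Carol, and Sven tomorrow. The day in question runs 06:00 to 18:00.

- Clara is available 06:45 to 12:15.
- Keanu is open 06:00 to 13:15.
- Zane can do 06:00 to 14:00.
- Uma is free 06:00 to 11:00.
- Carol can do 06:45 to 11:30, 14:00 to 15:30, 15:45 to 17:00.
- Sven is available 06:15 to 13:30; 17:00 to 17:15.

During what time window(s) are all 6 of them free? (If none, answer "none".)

06:45-11:00

Clara ∩ Keanu: 06:45-12:15.
Clara ∩ Keanu ∩ Zane: 06:45-12:15.
Clara ∩ Keanu ∩ Zane ∩ Uma: 06:45-11:00.
Clara ∩ Keanu ∩ Zane ∩ Uma ∩ Carol: 06:45-11:00.
Clara ∩ Keanu ∩ Zane ∩ Uma ∩ Carol ∩ Sven: 06:45-11:00.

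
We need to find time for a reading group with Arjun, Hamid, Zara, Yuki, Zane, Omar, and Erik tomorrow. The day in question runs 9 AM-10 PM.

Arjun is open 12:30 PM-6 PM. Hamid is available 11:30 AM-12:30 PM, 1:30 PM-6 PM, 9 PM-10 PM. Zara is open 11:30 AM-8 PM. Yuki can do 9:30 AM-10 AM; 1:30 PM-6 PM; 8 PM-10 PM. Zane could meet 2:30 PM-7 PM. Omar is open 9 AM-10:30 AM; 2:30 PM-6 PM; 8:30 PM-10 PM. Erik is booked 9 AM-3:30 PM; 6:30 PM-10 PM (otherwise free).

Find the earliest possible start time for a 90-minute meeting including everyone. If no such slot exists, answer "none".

Arjun free: 12:30-18:00.
Hamid free: 11:30-12:30, 13:30-18:00, 21:00-22:00.
Zara free: 11:30-20:00.
Yuki free: 09:30-10:00, 13:30-18:00, 20:00-22:00.
Zane free: 14:30-19:00.
Omar free: 09:00-10:30, 14:30-18:00, 20:30-22:00.
Erik free: 15:30-18:30 (invert busy blocks within the working day).
Arjun ∩ Hamid: 13:30-18:00.
Arjun ∩ Hamid ∩ Zara: 13:30-18:00.
Arjun ∩ Hamid ∩ Zara ∩ Yuki: 13:30-18:00.
Arjun ∩ Hamid ∩ Zara ∩ Yuki ∩ Zane: 14:30-18:00.
Arjun ∩ Hamid ∩ Zara ∩ Yuki ∩ Zane ∩ Omar: 14:30-18:00.
Arjun ∩ Hamid ∩ Zara ∩ Yuki ∩ Zane ∩ Omar ∩ Erik: 15:30-18:00.
So the common availability across everyone is 15:30-18:00.
The first common window of at least 90 minutes is 15:30-18:00, so the earliest start is 15:30.

15:30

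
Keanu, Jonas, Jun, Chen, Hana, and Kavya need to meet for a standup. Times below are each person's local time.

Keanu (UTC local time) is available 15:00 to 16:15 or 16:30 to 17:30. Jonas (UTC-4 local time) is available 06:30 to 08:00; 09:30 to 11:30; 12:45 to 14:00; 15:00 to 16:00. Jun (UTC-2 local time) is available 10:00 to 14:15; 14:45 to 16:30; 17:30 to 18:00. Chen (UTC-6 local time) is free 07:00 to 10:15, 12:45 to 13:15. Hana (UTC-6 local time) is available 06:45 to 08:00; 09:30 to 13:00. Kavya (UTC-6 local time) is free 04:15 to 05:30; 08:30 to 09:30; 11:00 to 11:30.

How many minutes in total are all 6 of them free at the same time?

Keanu in UTC: 15:00-16:15, 16:30-17:30.
Jonas in UTC: 10:30-12:00, 13:30-15:30, 16:45-18:00, 19:00-20:00 (add 4h to convert from UTC-4).
Jun in UTC: 12:00-16:15, 16:45-18:30, 19:30-20:00 (add 2h to convert from UTC-2).
Chen in UTC: 13:00-16:15, 18:45-19:15 (add 6h to convert from UTC-6).
Hana in UTC: 12:45-14:00, 15:30-19:00 (add 6h to convert from UTC-6).
Kavya in UTC: 10:15-11:30, 14:30-15:30, 17:00-17:30 (add 6h to convert from UTC-6).
Keanu ∩ Jonas: 15:00-15:30, 16:45-17:30.
Keanu ∩ Jonas ∩ Jun: 15:00-15:30, 16:45-17:30.
Keanu ∩ Jonas ∩ Jun ∩ Chen: 15:00-15:30.
Keanu ∩ Jonas ∩ Jun ∩ Chen ∩ Hana: ∅.
Keanu ∩ Jonas ∩ Jun ∩ Chen ∩ Hana ∩ Kavya: ∅.
There is no time when everyone is free.
There is no common window, so the total is 0 minutes.

0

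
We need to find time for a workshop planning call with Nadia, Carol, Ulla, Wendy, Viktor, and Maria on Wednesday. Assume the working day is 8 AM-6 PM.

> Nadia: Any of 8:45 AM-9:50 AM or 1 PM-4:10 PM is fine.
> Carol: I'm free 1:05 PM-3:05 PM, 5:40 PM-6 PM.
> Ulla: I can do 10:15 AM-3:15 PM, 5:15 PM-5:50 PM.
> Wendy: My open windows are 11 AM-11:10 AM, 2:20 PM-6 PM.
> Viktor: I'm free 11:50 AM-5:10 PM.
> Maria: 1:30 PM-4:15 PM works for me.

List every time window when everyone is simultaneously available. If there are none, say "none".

Nadia ∩ Carol: 13:05-15:05.
Nadia ∩ Carol ∩ Ulla: 13:05-15:05.
Nadia ∩ Carol ∩ Ulla ∩ Wendy: 14:20-15:05.
Nadia ∩ Carol ∩ Ulla ∩ Wendy ∩ Viktor: 14:20-15:05.
Nadia ∩ Carol ∩ Ulla ∩ Wendy ∩ Viktor ∩ Maria: 14:20-15:05.

14:20-15:05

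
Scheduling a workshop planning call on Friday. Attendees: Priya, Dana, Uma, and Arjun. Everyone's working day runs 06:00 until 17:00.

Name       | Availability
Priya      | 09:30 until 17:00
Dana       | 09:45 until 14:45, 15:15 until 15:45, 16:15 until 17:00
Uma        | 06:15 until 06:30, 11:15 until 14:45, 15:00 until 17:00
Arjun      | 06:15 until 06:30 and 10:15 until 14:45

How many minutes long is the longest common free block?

Priya ∩ Dana: 09:45-14:45, 15:15-15:45, 16:15-17:00.
Priya ∩ Dana ∩ Uma: 11:15-14:45, 15:15-15:45, 16:15-17:00.
Priya ∩ Dana ∩ Uma ∩ Arjun: 11:15-14:45.
Those are the intersection windows.
The longest is 11:15-14:45 at 210 minutes.

210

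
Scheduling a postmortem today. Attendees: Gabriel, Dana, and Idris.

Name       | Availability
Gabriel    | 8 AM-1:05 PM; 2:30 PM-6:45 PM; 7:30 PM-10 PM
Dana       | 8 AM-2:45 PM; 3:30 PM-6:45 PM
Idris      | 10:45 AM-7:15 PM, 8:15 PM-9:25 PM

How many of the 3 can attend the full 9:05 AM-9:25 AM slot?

2

Gabriel and Dana can make the full 09:05-09:25 slot — that's 2.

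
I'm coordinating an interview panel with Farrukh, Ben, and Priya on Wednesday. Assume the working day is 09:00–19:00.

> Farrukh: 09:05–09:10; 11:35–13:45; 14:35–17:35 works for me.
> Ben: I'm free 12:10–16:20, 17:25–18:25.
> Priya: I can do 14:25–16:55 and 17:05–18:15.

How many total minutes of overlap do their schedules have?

115

Farrukh ∩ Ben: 12:10-13:45, 14:35-16:20, 17:25-17:35.
Farrukh ∩ Ben ∩ Priya: 14:35-16:20, 17:25-17:35.
Those are the intersection windows.
Summing the common windows: 105 + 10 = 115 minutes.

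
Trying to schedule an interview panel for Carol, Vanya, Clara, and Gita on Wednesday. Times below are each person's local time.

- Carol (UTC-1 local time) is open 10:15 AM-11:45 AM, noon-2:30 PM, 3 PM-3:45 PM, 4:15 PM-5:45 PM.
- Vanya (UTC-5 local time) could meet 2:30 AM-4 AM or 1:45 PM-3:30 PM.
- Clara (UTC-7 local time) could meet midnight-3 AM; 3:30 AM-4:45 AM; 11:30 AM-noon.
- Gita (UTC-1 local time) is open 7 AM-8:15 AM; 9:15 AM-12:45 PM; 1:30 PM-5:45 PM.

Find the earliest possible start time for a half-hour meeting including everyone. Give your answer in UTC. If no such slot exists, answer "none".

none

Carol in UTC: 11:15-12:45, 13:00-15:30, 16:00-16:45, 17:15-18:45 (add 1h to convert from UTC-1).
Vanya in UTC: 07:30-09:00, 18:45-20:30 (add 5h to convert from UTC-5).
Clara in UTC: 07:00-10:00, 10:30-11:45, 18:30-19:00 (add 7h to convert from UTC-7).
Gita in UTC: 08:00-09:15, 10:15-13:45, 14:30-18:45 (add 1h to convert from UTC-1).
Carol ∩ Vanya: ∅.
Carol ∩ Vanya ∩ Clara: ∅.
Carol ∩ Vanya ∩ Clara ∩ Gita: ∅.
There is no time when everyone is free.
No common window is at least 30 minutes long.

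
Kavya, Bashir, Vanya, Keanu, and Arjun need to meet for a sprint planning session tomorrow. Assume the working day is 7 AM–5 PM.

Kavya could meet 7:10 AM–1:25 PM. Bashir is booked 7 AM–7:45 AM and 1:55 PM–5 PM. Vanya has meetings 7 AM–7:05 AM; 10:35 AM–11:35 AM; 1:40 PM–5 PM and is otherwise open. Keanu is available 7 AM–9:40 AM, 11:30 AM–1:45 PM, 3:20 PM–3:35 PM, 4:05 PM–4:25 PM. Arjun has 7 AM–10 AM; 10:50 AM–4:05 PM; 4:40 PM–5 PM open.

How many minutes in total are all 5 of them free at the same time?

225

Kavya free: 07:10-13:25.
Bashir free: 07:45-13:55 (invert busy blocks within the working day).
Vanya free: 07:05-10:35, 11:35-13:40 (invert busy blocks within the working day).
Keanu free: 07:00-09:40, 11:30-13:45, 15:20-15:35, 16:05-16:25.
Arjun free: 07:00-10:00, 10:50-16:05, 16:40-17:00.
Kavya ∩ Bashir: 07:45-13:25.
Kavya ∩ Bashir ∩ Vanya: 07:45-10:35, 11:35-13:25.
Kavya ∩ Bashir ∩ Vanya ∩ Keanu: 07:45-09:40, 11:35-13:25.
Kavya ∩ Bashir ∩ Vanya ∩ Keanu ∩ Arjun: 07:45-09:40, 11:35-13:25.
So the common availability across everyone is 07:45-09:40, 11:35-13:25.
Summing the common windows: 115 + 110 = 225 minutes.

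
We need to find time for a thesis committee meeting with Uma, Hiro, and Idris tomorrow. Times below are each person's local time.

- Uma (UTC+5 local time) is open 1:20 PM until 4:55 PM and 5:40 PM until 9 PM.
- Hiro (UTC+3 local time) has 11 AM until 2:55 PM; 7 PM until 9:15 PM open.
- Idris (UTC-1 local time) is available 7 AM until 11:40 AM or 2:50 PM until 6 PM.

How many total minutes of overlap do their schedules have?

215

Uma in UTC: 08:20-11:55, 12:40-16:00 (subtract 5h to convert from UTC+5).
Hiro in UTC: 08:00-11:55, 16:00-18:15 (subtract 3h to convert from UTC+3).
Idris in UTC: 08:00-12:40, 15:50-19:00 (add 1h to convert from UTC-1).
Uma ∩ Hiro: 08:20-11:55.
Uma ∩ Hiro ∩ Idris: 08:20-11:55.
So the common availability across everyone is 08:20-11:55.
That's a single block of 215 minutes.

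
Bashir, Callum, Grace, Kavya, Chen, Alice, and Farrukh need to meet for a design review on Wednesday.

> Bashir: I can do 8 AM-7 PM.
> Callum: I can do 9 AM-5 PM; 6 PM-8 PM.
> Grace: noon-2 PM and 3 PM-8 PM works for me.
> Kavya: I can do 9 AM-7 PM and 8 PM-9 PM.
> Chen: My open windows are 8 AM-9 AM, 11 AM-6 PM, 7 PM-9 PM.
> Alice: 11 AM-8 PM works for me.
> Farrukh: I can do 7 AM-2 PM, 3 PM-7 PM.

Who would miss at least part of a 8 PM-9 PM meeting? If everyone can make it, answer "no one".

Bashir: not fully free for 20:00-21:00. Callum: not fully free for 20:00-21:00. Grace: not fully free for 20:00-21:00. Kavya: free for 20:00-21:00. Chen: free for 20:00-21:00. Alice: not fully free for 20:00-21:00. Farrukh: not fully free for 20:00-21:00.

Alice, Bashir, Callum, Farrukh, Grace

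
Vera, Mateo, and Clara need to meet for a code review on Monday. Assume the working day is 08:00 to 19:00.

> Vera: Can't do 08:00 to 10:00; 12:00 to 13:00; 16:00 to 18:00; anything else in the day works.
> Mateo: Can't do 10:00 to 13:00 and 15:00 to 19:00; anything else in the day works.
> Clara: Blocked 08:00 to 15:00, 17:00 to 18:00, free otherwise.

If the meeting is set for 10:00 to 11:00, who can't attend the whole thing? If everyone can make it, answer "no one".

Vera free: 10:00-12:00, 13:00-16:00, 18:00-19:00 (invert busy blocks within the working day).
Mateo free: 08:00-10:00, 13:00-15:00 (invert busy blocks within the working day).
Clara free: 15:00-17:00, 18:00-19:00 (invert busy blocks within the working day).
Vera: free for 10:00-11:00. Mateo: not fully free for 10:00-11:00. Clara: not fully free for 10:00-11:00.

Clara, Mateo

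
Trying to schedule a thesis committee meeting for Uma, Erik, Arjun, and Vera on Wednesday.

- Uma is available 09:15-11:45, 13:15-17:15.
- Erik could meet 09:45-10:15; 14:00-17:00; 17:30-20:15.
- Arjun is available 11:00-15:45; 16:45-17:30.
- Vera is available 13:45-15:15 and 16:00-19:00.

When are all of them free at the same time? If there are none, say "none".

14:00-15:15, 16:45-17:00

Uma ∩ Erik: 09:45-10:15, 14:00-17:00.
Uma ∩ Erik ∩ Arjun: 14:00-15:45, 16:45-17:00.
Uma ∩ Erik ∩ Arjun ∩ Vera: 14:00-15:15, 16:45-17:00.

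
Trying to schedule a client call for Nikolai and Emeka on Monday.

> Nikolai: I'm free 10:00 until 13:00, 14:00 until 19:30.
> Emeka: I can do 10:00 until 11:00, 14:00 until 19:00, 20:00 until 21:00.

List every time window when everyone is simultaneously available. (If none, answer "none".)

10:00-11:00, 14:00-19:00

Nikolai ∩ Emeka: 10:00-11:00, 14:00-19:00.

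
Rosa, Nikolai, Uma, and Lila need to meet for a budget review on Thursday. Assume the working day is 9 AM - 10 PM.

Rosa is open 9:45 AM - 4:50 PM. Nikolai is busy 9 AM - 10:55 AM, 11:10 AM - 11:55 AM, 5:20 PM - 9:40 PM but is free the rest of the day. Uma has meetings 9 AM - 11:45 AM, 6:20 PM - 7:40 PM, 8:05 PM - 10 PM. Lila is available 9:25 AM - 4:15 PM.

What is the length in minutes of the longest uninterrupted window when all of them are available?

Rosa free: 09:45-16:50.
Nikolai free: 10:55-11:10, 11:55-17:20, 21:40-22:00 (invert busy blocks within the working day).
Uma free: 11:45-18:20, 19:40-20:05 (invert busy blocks within the working day).
Lila free: 09:25-16:15.
Rosa ∩ Nikolai: 10:55-11:10, 11:55-16:50.
Rosa ∩ Nikolai ∩ Uma: 11:55-16:50.
Rosa ∩ Nikolai ∩ Uma ∩ Lila: 11:55-16:15.
The longest is 11:55-16:15 at 260 minutes.

260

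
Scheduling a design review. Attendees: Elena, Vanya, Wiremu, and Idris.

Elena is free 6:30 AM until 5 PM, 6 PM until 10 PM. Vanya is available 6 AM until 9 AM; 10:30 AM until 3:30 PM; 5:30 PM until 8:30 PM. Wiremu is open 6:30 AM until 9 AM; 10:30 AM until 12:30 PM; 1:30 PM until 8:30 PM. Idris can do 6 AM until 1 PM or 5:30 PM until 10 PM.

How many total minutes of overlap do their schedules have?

Elena ∩ Vanya: 06:30-09:00, 10:30-15:30, 18:00-20:30.
Elena ∩ Vanya ∩ Wiremu: 06:30-09:00, 10:30-12:30, 13:30-15:30, 18:00-20:30.
Elena ∩ Vanya ∩ Wiremu ∩ Idris: 06:30-09:00, 10:30-12:30, 18:00-20:30.
Summing the common windows: 150 + 120 + 150 = 420 minutes.

420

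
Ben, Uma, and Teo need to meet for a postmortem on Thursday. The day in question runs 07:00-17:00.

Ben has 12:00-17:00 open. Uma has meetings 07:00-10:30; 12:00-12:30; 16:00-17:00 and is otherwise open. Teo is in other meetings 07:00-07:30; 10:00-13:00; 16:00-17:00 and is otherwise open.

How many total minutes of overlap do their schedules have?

Ben free: 12:00-17:00.
Uma free: 10:30-12:00, 12:30-16:00 (invert busy blocks within the working day).
Teo free: 07:30-10:00, 13:00-16:00 (invert busy blocks within the working day).
Ben ∩ Uma: 12:30-16:00.
Ben ∩ Uma ∩ Teo: 13:00-16:00.
That's a single block of 180 minutes.

180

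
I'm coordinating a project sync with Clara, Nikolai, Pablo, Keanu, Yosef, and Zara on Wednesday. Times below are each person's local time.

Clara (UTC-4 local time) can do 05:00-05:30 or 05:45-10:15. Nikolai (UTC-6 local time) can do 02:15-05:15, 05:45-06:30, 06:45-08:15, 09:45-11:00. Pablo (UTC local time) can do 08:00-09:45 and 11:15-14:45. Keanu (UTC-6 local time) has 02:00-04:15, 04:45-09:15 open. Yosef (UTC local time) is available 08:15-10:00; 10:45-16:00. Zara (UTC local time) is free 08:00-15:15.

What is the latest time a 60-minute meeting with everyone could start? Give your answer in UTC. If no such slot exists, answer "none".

13:15

Clara in UTC: 09:00-09:30, 09:45-14:15 (add 4h to convert from UTC-4).
Nikolai in UTC: 08:15-11:15, 11:45-12:30, 12:45-14:15, 15:45-17:00 (add 6h to convert from UTC-6).
Pablo in UTC: 08:00-09:45, 11:15-14:45.
Keanu in UTC: 08:00-10:15, 10:45-15:15 (add 6h to convert from UTC-6).
Yosef in UTC: 08:15-10:00, 10:45-16:00.
Zara in UTC: 08:00-15:15.
Clara ∩ Nikolai: 09:00-09:30, 09:45-11:15, 11:45-12:30, 12:45-14:15.
Clara ∩ Nikolai ∩ Pablo: 09:00-09:30, 11:45-12:30, 12:45-14:15.
Clara ∩ Nikolai ∩ Pablo ∩ Keanu: 09:00-09:30, 11:45-12:30, 12:45-14:15.
Clara ∩ Nikolai ∩ Pablo ∩ Keanu ∩ Yosef: 09:00-09:30, 11:45-12:30, 12:45-14:15.
Clara ∩ Nikolai ∩ Pablo ∩ Keanu ∩ Yosef ∩ Zara: 09:00-09:30, 11:45-12:30, 12:45-14:15.
Those are the intersection windows.
The last common window of at least 60 minutes is 12:45-14:15; a 60-minute meeting can start as late as 13:15 and still end by 14:15.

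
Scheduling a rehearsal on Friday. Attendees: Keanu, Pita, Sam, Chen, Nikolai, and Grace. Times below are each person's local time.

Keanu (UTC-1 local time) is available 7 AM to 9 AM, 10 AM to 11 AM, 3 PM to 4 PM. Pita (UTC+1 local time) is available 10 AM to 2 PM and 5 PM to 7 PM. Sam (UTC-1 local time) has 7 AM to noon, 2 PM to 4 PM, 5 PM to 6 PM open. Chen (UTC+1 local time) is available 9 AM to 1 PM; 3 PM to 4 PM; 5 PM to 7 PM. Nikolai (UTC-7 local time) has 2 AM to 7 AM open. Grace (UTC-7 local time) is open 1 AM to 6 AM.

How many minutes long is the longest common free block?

60

Keanu in UTC: 08:00-10:00, 11:00-12:00, 16:00-17:00 (add 1h to convert from UTC-1).
Pita in UTC: 09:00-13:00, 16:00-18:00 (subtract 1h to convert from UTC+1).
Sam in UTC: 08:00-13:00, 15:00-17:00, 18:00-19:00 (add 1h to convert from UTC-1).
Chen in UTC: 08:00-12:00, 14:00-15:00, 16:00-18:00 (subtract 1h to convert from UTC+1).
Nikolai in UTC: 09:00-14:00 (add 7h to convert from UTC-7).
Grace in UTC: 08:00-13:00 (add 7h to convert from UTC-7).
Keanu ∩ Pita: 09:00-10:00, 11:00-12:00, 16:00-17:00.
Keanu ∩ Pita ∩ Sam: 09:00-10:00, 11:00-12:00, 16:00-17:00.
Keanu ∩ Pita ∩ Sam ∩ Chen: 09:00-10:00, 11:00-12:00, 16:00-17:00.
Keanu ∩ Pita ∩ Sam ∩ Chen ∩ Nikolai: 09:00-10:00, 11:00-12:00.
Keanu ∩ Pita ∩ Sam ∩ Chen ∩ Nikolai ∩ Grace: 09:00-10:00, 11:00-12:00.
So the common availability across everyone is 09:00-10:00, 11:00-12:00.
The longest is 09:00-10:00 at 60 minutes.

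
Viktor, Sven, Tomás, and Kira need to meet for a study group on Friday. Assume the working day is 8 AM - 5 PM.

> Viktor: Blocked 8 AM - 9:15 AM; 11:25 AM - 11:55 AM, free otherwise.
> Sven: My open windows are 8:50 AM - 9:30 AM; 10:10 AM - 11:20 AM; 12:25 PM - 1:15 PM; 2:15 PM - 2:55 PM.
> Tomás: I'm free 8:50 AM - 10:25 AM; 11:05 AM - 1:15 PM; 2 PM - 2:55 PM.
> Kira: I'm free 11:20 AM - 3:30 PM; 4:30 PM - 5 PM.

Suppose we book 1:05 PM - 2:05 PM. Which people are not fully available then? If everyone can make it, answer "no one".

Viktor free: 09:15-11:25, 11:55-17:00 (invert busy blocks within the working day).
Sven free: 08:50-09:30, 10:10-11:20, 12:25-13:15, 14:15-14:55.
Tomás free: 08:50-10:25, 11:05-13:15, 14:00-14:55.
Kira free: 11:20-15:30, 16:30-17:00.
Viktor: free for 13:05-14:05. Sven: not fully free for 13:05-14:05. Tomás: not fully free for 13:05-14:05. Kira: free for 13:05-14:05.

Sven, Tomás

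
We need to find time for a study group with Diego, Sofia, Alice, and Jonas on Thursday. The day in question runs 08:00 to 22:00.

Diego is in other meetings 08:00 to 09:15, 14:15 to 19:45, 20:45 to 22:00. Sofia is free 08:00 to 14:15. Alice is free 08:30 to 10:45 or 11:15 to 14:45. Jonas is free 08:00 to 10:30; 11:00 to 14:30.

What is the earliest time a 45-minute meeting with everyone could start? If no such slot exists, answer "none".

09:15

Diego free: 09:15-14:15, 19:45-20:45 (invert busy blocks within the working day).
Sofia free: 08:00-14:15.
Alice free: 08:30-10:45, 11:15-14:45.
Jonas free: 08:00-10:30, 11:00-14:30.
Diego ∩ Sofia: 09:15-14:15.
Diego ∩ Sofia ∩ Alice: 09:15-10:45, 11:15-14:15.
Diego ∩ Sofia ∩ Alice ∩ Jonas: 09:15-10:30, 11:15-14:15.
The first common window of at least 45 minutes is 09:15-10:30, so the earliest start is 09:15.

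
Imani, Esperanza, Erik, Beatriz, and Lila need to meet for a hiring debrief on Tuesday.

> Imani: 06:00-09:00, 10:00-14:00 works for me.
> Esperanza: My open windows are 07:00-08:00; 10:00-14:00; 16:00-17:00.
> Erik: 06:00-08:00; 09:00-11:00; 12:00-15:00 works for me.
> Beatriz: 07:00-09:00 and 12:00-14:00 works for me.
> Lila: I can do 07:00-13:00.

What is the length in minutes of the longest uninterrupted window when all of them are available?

60

Imani ∩ Esperanza: 07:00-08:00, 10:00-14:00.
Imani ∩ Esperanza ∩ Erik: 07:00-08:00, 10:00-11:00, 12:00-14:00.
Imani ∩ Esperanza ∩ Erik ∩ Beatriz: 07:00-08:00, 12:00-14:00.
Imani ∩ Esperanza ∩ Erik ∩ Beatriz ∩ Lila: 07:00-08:00, 12:00-13:00.
The longest is 07:00-08:00 at 60 minutes.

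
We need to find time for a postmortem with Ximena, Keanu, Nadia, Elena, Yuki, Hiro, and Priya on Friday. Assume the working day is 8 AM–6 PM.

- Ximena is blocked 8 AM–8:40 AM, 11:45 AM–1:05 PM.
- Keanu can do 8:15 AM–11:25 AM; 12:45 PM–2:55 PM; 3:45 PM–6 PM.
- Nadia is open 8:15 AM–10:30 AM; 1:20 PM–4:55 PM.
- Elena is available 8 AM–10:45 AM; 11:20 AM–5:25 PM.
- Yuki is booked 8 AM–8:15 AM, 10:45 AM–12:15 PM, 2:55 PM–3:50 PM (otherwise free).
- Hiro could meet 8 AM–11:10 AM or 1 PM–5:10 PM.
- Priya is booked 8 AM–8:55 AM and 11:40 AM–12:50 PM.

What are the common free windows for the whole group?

Ximena free: 08:40-11:45, 13:05-18:00 (invert busy blocks within the working day).
Keanu free: 08:15-11:25, 12:45-14:55, 15:45-18:00.
Nadia free: 08:15-10:30, 13:20-16:55.
Elena free: 08:00-10:45, 11:20-17:25.
Yuki free: 08:15-10:45, 12:15-14:55, 15:50-18:00 (invert busy blocks within the working day).
Hiro free: 08:00-11:10, 13:00-17:10.
Priya free: 08:55-11:40, 12:50-18:00 (invert busy blocks within the working day).
Ximena ∩ Keanu: 08:40-11:25, 13:05-14:55, 15:45-18:00.
Ximena ∩ Keanu ∩ Nadia: 08:40-10:30, 13:20-14:55, 15:45-16:55.
Ximena ∩ Keanu ∩ Nadia ∩ Elena: 08:40-10:30, 13:20-14:55, 15:45-16:55.
Ximena ∩ Keanu ∩ Nadia ∩ Elena ∩ Yuki: 08:40-10:30, 13:20-14:55, 15:50-16:55.
Ximena ∩ Keanu ∩ Nadia ∩ Elena ∩ Yuki ∩ Hiro: 08:40-10:30, 13:20-14:55, 15:50-16:55.
Ximena ∩ Keanu ∩ Nadia ∩ Elena ∩ Yuki ∩ Hiro ∩ Priya: 08:55-10:30, 13:20-14:55, 15:50-16:55.
So the common availability across everyone is 08:55-10:30, 13:20-14:55, 15:50-16:55.

08:55-10:30, 13:20-14:55, 15:50-16:55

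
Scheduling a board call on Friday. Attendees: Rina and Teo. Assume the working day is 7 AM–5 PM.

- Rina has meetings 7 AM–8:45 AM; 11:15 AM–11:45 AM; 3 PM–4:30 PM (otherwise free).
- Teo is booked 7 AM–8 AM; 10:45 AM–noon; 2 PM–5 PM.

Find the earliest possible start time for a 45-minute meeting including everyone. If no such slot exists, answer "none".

Rina free: 08:45-11:15, 11:45-15:00, 16:30-17:00 (invert busy blocks within the working day).
Teo free: 08:00-10:45, 12:00-14:00 (invert busy blocks within the working day).
Rina ∩ Teo: 08:45-10:45, 12:00-14:00.
Those are the intersection windows.
The first common window of at least 45 minutes is 08:45-10:45, so the earliest start is 08:45.

08:45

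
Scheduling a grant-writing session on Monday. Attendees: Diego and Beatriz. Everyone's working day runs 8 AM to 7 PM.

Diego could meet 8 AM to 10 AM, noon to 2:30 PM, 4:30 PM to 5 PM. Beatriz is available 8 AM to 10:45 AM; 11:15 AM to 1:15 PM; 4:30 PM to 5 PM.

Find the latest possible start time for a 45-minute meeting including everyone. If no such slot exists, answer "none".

12:30

Diego ∩ Beatriz: 08:00-10:00, 12:00-13:15, 16:30-17:00.
Those are the intersection windows.
The last common window of at least 45 minutes is 12:00-13:15; a 45-minute meeting can start as late as 12:30 and still end by 13:15.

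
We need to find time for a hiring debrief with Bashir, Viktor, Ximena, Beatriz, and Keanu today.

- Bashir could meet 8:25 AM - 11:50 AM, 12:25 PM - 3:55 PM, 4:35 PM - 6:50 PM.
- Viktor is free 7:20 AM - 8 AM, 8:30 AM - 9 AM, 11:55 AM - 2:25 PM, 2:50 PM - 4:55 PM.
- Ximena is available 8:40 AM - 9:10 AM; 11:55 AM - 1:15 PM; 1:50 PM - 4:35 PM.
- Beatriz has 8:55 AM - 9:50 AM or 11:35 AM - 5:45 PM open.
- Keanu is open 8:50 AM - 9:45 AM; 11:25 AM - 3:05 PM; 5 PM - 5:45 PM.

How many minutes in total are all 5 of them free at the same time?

105

Bashir ∩ Viktor: 08:30-09:00, 12:25-14:25, 14:50-15:55, 16:35-16:55.
Bashir ∩ Viktor ∩ Ximena: 08:40-09:00, 12:25-13:15, 13:50-14:25, 14:50-15:55.
Bashir ∩ Viktor ∩ Ximena ∩ Beatriz: 08:55-09:00, 12:25-13:15, 13:50-14:25, 14:50-15:55.
Bashir ∩ Viktor ∩ Ximena ∩ Beatriz ∩ Keanu: 08:55-09:00, 12:25-13:15, 13:50-14:25, 14:50-15:05.
Those are the intersection windows.
Summing the common windows: 5 + 50 + 35 + 15 = 105 minutes.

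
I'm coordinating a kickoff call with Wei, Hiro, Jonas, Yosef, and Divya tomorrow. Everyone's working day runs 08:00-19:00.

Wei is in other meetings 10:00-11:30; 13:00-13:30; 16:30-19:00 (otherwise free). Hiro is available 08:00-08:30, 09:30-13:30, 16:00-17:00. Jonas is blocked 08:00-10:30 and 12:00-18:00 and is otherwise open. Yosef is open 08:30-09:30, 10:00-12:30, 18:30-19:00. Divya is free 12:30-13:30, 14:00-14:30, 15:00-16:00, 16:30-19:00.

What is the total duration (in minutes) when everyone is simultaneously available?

Wei free: 08:00-10:00, 11:30-13:00, 13:30-16:30 (invert busy blocks within the working day).
Hiro free: 08:00-08:30, 09:30-13:30, 16:00-17:00.
Jonas free: 10:30-12:00, 18:00-19:00 (invert busy blocks within the working day).
Yosef free: 08:30-09:30, 10:00-12:30, 18:30-19:00.
Divya free: 12:30-13:30, 14:00-14:30, 15:00-16:00, 16:30-19:00.
Wei ∩ Hiro: 08:00-08:30, 09:30-10:00, 11:30-13:00, 16:00-16:30.
Wei ∩ Hiro ∩ Jonas: 11:30-12:00.
Wei ∩ Hiro ∩ Jonas ∩ Yosef: 11:30-12:00.
Wei ∩ Hiro ∩ Jonas ∩ Yosef ∩ Divya: ∅.
There is no time when everyone is free.
There is no common window, so the total is 0 minutes.

0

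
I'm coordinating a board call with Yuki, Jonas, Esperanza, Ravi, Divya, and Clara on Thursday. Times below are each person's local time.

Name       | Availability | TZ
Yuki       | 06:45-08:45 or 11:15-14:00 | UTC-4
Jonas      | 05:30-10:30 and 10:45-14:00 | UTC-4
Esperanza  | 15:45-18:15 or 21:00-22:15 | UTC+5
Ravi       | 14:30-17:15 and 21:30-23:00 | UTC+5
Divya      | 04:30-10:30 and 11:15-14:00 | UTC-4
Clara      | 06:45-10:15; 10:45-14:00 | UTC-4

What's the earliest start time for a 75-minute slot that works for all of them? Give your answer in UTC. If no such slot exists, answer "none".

10:45

Yuki in UTC: 10:45-12:45, 15:15-18:00 (add 4h to convert from UTC-4).
Jonas in UTC: 09:30-14:30, 14:45-18:00 (add 4h to convert from UTC-4).
Esperanza in UTC: 10:45-13:15, 16:00-17:15 (subtract 5h to convert from UTC+5).
Ravi in UTC: 09:30-12:15, 16:30-18:00 (subtract 5h to convert from UTC+5).
Divya in UTC: 08:30-14:30, 15:15-18:00 (add 4h to convert from UTC-4).
Clara in UTC: 10:45-14:15, 14:45-18:00 (add 4h to convert from UTC-4).
Yuki ∩ Jonas: 10:45-12:45, 15:15-18:00.
Yuki ∩ Jonas ∩ Esperanza: 10:45-12:45, 16:00-17:15.
Yuki ∩ Jonas ∩ Esperanza ∩ Ravi: 10:45-12:15, 16:30-17:15.
Yuki ∩ Jonas ∩ Esperanza ∩ Ravi ∩ Divya: 10:45-12:15, 16:30-17:15.
Yuki ∩ Jonas ∩ Esperanza ∩ Ravi ∩ Divya ∩ Clara: 10:45-12:15, 16:30-17:15.
The first common window of at least 75 minutes is 10:45-12:15, so the earliest start is 10:45.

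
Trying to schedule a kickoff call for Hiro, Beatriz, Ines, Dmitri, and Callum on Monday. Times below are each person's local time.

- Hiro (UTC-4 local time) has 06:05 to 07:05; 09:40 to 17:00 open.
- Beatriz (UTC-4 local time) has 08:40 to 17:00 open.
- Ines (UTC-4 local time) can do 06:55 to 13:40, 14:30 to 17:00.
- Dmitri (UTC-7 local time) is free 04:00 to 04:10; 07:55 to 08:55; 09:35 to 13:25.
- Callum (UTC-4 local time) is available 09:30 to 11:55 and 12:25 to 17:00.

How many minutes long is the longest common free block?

115

Hiro in UTC: 10:05-11:05, 13:40-21:00 (add 4h to convert from UTC-4).
Beatriz in UTC: 12:40-21:00 (add 4h to convert from UTC-4).
Ines in UTC: 10:55-17:40, 18:30-21:00 (add 4h to convert from UTC-4).
Dmitri in UTC: 11:00-11:10, 14:55-15:55, 16:35-20:25 (add 7h to convert from UTC-7).
Callum in UTC: 13:30-15:55, 16:25-21:00 (add 4h to convert from UTC-4).
Hiro ∩ Beatriz: 13:40-21:00.
Hiro ∩ Beatriz ∩ Ines: 13:40-17:40, 18:30-21:00.
Hiro ∩ Beatriz ∩ Ines ∩ Dmitri: 14:55-15:55, 16:35-17:40, 18:30-20:25.
Hiro ∩ Beatriz ∩ Ines ∩ Dmitri ∩ Callum: 14:55-15:55, 16:35-17:40, 18:30-20:25.
The longest is 18:30-20:25 at 115 minutes.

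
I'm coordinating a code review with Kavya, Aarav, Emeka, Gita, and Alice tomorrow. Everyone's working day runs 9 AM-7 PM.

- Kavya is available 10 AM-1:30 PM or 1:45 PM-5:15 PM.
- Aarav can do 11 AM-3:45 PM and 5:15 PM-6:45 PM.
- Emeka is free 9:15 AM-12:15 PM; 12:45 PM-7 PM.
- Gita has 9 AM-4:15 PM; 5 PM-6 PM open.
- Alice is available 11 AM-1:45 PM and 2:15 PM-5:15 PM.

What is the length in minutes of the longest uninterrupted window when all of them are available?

Kavya ∩ Aarav: 11:00-13:30, 13:45-15:45.
Kavya ∩ Aarav ∩ Emeka: 11:00-12:15, 12:45-13:30, 13:45-15:45.
Kavya ∩ Aarav ∩ Emeka ∩ Gita: 11:00-12:15, 12:45-13:30, 13:45-15:45.
Kavya ∩ Aarav ∩ Emeka ∩ Gita ∩ Alice: 11:00-12:15, 12:45-13:30, 14:15-15:45.
Those are the intersection windows.
The longest is 14:15-15:45 at 90 minutes.

90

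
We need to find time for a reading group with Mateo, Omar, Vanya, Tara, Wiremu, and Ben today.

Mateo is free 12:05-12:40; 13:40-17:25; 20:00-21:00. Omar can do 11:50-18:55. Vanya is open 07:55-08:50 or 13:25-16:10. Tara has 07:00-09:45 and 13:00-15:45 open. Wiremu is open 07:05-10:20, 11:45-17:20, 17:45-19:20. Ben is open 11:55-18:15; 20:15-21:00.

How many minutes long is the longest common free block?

Mateo ∩ Omar: 12:05-12:40, 13:40-17:25.
Mateo ∩ Omar ∩ Vanya: 13:40-16:10.
Mateo ∩ Omar ∩ Vanya ∩ Tara: 13:40-15:45.
Mateo ∩ Omar ∩ Vanya ∩ Tara ∩ Wiremu: 13:40-15:45.
Mateo ∩ Omar ∩ Vanya ∩ Tara ∩ Wiremu ∩ Ben: 13:40-15:45.
The longest is 13:40-15:45 at 125 minutes.

125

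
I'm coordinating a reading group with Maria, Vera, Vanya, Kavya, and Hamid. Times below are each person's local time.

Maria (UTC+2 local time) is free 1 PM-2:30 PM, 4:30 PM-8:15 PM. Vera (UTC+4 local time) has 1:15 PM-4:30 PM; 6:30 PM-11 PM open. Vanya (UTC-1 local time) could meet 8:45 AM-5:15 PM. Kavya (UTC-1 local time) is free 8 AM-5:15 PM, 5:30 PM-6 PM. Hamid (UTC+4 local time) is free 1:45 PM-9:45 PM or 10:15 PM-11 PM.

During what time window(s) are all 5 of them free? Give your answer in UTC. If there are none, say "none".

11:00-12:30, 14:30-17:45

Maria in UTC: 11:00-12:30, 14:30-18:15 (subtract 2h to convert from UTC+2).
Vera in UTC: 09:15-12:30, 14:30-19:00 (subtract 4h to convert from UTC+4).
Vanya in UTC: 09:45-18:15 (add 1h to convert from UTC-1).
Kavya in UTC: 09:00-18:15, 18:30-19:00 (add 1h to convert from UTC-1).
Hamid in UTC: 09:45-17:45, 18:15-19:00 (subtract 4h to convert from UTC+4).
Maria ∩ Vera: 11:00-12:30, 14:30-18:15.
Maria ∩ Vera ∩ Vanya: 11:00-12:30, 14:30-18:15.
Maria ∩ Vera ∩ Vanya ∩ Kavya: 11:00-12:30, 14:30-18:15.
Maria ∩ Vera ∩ Vanya ∩ Kavya ∩ Hamid: 11:00-12:30, 14:30-17:45.
Those are the intersection windows.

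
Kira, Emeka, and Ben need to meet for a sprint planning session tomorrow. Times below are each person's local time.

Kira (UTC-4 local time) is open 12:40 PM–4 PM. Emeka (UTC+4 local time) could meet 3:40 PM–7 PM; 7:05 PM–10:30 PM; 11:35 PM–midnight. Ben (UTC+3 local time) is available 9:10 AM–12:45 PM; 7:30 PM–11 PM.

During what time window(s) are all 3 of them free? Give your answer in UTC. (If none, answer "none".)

Kira in UTC: 16:40-20:00 (add 4h to convert from UTC-4).
Emeka in UTC: 11:40-15:00, 15:05-18:30, 19:35-20:00 (subtract 4h to convert from UTC+4).
Ben in UTC: 06:10-09:45, 16:30-20:00 (subtract 3h to convert from UTC+3).
Kira ∩ Emeka: 16:40-18:30, 19:35-20:00.
Kira ∩ Emeka ∩ Ben: 16:40-18:30, 19:35-20:00.
Those are the intersection windows.

16:40-18:30, 19:35-20:00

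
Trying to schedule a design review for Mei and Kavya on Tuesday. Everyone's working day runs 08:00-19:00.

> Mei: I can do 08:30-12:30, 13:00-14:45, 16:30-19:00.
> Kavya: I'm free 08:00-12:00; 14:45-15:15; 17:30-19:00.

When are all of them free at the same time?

Mei ∩ Kavya: 08:30-12:00, 17:30-19:00.
Those are the intersection windows.

08:30-12:00, 17:30-19:00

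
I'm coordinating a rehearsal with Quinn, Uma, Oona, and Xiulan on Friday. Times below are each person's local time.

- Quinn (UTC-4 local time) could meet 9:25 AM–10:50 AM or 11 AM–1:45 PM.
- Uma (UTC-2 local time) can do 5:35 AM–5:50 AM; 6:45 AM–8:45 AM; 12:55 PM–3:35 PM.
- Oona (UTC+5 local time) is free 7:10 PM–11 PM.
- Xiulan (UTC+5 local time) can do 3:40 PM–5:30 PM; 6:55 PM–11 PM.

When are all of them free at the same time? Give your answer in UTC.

Quinn in UTC: 13:25-14:50, 15:00-17:45 (add 4h to convert from UTC-4).
Uma in UTC: 07:35-07:50, 08:45-10:45, 14:55-17:35 (add 2h to convert from UTC-2).
Oona in UTC: 14:10-18:00 (subtract 5h to convert from UTC+5).
Xiulan in UTC: 10:40-12:30, 13:55-18:00 (subtract 5h to convert from UTC+5).
Quinn ∩ Uma: 15:00-17:35.
Quinn ∩ Uma ∩ Oona: 15:00-17:35.
Quinn ∩ Uma ∩ Oona ∩ Xiulan: 15:00-17:35.

15:00-17:35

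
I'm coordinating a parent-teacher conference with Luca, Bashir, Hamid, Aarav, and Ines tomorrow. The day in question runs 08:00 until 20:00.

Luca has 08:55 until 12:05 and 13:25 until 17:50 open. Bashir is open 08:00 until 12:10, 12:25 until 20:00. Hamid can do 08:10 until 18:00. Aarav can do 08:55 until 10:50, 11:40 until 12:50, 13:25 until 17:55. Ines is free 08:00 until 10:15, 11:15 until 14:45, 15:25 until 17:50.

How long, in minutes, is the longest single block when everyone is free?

Luca ∩ Bashir: 08:55-12:05, 13:25-17:50.
Luca ∩ Bashir ∩ Hamid: 08:55-12:05, 13:25-17:50.
Luca ∩ Bashir ∩ Hamid ∩ Aarav: 08:55-10:50, 11:40-12:05, 13:25-17:50.
Luca ∩ Bashir ∩ Hamid ∩ Aarav ∩ Ines: 08:55-10:15, 11:40-12:05, 13:25-14:45, 15:25-17:50.
So the common availability across everyone is 08:55-10:15, 11:40-12:05, 13:25-14:45, 15:25-17:50.
The longest is 15:25-17:50 at 145 minutes.

145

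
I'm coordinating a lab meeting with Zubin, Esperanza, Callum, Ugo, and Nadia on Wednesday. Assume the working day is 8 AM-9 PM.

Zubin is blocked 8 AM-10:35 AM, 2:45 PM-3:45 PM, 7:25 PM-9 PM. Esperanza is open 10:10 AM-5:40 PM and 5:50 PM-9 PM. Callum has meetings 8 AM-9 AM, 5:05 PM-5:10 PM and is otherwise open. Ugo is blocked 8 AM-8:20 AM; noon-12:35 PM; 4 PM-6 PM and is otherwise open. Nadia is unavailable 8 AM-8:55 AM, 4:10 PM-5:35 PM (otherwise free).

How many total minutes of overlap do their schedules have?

Zubin free: 10:35-14:45, 15:45-19:25 (invert busy blocks within the working day).
Esperanza free: 10:10-17:40, 17:50-21:00.
Callum free: 09:00-17:05, 17:10-21:00 (invert busy blocks within the working day).
Ugo free: 08:20-12:00, 12:35-16:00, 18:00-21:00 (invert busy blocks within the working day).
Nadia free: 08:55-16:10, 17:35-21:00 (invert busy blocks within the working day).
Zubin ∩ Esperanza: 10:35-14:45, 15:45-17:40, 17:50-19:25.
Zubin ∩ Esperanza ∩ Callum: 10:35-14:45, 15:45-17:05, 17:10-17:40, 17:50-19:25.
Zubin ∩ Esperanza ∩ Callum ∩ Ugo: 10:35-12:00, 12:35-14:45, 15:45-16:00, 18:00-19:25.
Zubin ∩ Esperanza ∩ Callum ∩ Ugo ∩ Nadia: 10:35-12:00, 12:35-14:45, 15:45-16:00, 18:00-19:25.
Those are the intersection windows.
Summing the common windows: 85 + 130 + 15 + 85 = 315 minutes.

315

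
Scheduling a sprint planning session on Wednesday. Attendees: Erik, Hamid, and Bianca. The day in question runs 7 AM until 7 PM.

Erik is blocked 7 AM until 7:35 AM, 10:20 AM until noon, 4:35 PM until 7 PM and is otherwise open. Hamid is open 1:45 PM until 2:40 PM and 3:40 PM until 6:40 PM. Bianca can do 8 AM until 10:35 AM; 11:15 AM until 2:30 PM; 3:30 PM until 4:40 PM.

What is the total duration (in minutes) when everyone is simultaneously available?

100

Erik free: 07:35-10:20, 12:00-16:35 (invert busy blocks within the working day).
Hamid free: 13:45-14:40, 15:40-18:40.
Bianca free: 08:00-10:35, 11:15-14:30, 15:30-16:40.
Erik ∩ Hamid: 13:45-14:40, 15:40-16:35.
Erik ∩ Hamid ∩ Bianca: 13:45-14:30, 15:40-16:35.
So the common availability across everyone is 13:45-14:30, 15:40-16:35.
Summing the common windows: 45 + 55 = 100 minutes.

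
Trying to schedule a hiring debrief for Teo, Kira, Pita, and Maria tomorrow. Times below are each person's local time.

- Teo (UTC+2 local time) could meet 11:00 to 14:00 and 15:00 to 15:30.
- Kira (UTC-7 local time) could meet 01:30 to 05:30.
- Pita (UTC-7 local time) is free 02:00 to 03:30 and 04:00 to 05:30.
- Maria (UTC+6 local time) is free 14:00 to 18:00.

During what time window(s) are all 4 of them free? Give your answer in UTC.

09:00-10:30, 11:00-12:00

Teo in UTC: 09:00-12:00, 13:00-13:30 (subtract 2h to convert from UTC+2).
Kira in UTC: 08:30-12:30 (add 7h to convert from UTC-7).
Pita in UTC: 09:00-10:30, 11:00-12:30 (add 7h to convert from UTC-7).
Maria in UTC: 08:00-12:00 (subtract 6h to convert from UTC+6).
Teo ∩ Kira: 09:00-12:00.
Teo ∩ Kira ∩ Pita: 09:00-10:30, 11:00-12:00.
Teo ∩ Kira ∩ Pita ∩ Maria: 09:00-10:30, 11:00-12:00.
So the common availability across everyone is 09:00-10:30, 11:00-12:00.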